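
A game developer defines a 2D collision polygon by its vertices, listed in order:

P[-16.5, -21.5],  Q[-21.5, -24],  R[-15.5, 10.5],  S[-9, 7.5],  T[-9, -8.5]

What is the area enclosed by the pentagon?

244.25

Apply Gauss's area formula: 2A = Σ (x_i·y_{i+1} − x_{i+1}·y_i), indices taken mod 5.
P→Q: (-16.5)(-24) − (-21.5)(-21.5) = -66.25
Q→R: (-21.5)(10.5) − (-15.5)(-24) = -597.75
R→S: (-15.5)(7.5) − (-9)(10.5) = -21.75
S→T: (-9)(-8.5) − (-9)(7.5) = 144
T→P: (-9)(-21.5) − (-16.5)(-8.5) = 53.25
Σ = -488.5
Area = |Σ|/2 = 244.25.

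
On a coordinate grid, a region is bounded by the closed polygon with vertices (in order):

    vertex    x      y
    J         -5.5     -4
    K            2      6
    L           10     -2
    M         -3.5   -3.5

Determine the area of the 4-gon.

68.125

J→K: (-5.5)(6) − (2)(-4) = -25
K→L: (2)(-2) − (10)(6) = -64
L→M: (10)(-3.5) − (-3.5)(-2) = -42
M→J: (-3.5)(-4) − (-5.5)(-3.5) = -5.25
Σ = -136.25
Area = |Σ|/2 = 68.125.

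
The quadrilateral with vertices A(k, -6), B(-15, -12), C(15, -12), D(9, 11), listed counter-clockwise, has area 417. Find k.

-15

Write out the shoelace sum; only the two edges meeting at A involve k:
2·Area = [(9·(-6) − k·11) + (k·(-12) − (-15)·(-6))] + 633
       = -23·k + 489 = 834
⇒ k = -15.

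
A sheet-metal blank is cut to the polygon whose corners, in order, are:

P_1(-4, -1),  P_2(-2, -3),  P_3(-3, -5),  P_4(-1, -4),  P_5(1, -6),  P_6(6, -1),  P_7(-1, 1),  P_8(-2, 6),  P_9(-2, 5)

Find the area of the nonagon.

Σ = (10) + (1) + (7) + (10) + (35) + (5) + (-4) + (2) + (22) = 88
Area = |Σ|/2 = 44.

44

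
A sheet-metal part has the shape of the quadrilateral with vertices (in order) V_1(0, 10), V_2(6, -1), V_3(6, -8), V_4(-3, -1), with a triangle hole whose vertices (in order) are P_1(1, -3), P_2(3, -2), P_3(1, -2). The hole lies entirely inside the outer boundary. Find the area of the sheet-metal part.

Outer boundary:
Apply the shoelace formula: 2A = Σ (x_i·y_{i+1} − x_{i+1}·y_i), indices taken mod 4.
Σ = (-60) + (-42) + (-30) + (-30) = -162
Area = |Σ|/2 = 81.
Hole:
Cross-terms: 7, -4, -1  ⇒  Σ = 2
Area = |Σ|/2 = 1.
Net area = 81 − 1 = 80.

80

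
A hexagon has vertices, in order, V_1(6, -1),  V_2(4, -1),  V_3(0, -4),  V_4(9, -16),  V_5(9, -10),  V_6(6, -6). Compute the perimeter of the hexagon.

38

|V_1V_2| = √((-2)² + (0)²) = √4 = 2
|V_2V_3| = √((-4)² + (-3)²) = √25 = 5
|V_3V_4| = √((9)² + (-12)²) = √225 = 15
|V_4V_5| = √((0)² + (6)²) = √36 = 6
|V_5V_6| = √((-3)² + (4)²) = √25 = 5
|V_6V_1| = √((0)² + (5)²) = √25 = 5
Perimeter = 2 + 5 + 15 + 6 + 5 + 5 = 38.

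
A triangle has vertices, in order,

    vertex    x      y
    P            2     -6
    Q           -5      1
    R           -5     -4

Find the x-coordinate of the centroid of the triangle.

Apply the shoelace (surveyor's) formula. First the cross-terms c_i = x_i·y_{i+1} − x_{i+1}·y_i:
  -28, 25, 38  ⇒  2A = 35, A = 17.5.
Then Σ (x_i + x_{i+1})·c_i = -280, so x̄ = -280 / (6·17.5) = -8/3.

-8/3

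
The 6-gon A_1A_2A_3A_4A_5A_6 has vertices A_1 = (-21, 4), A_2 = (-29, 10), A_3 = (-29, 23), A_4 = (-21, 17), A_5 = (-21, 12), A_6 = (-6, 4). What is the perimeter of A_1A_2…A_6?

70

|A_1A_2| = √((-8)² + (6)²) = √100 = 10
|A_2A_3| = √((0)² + (13)²) = √169 = 13
|A_3A_4| = √((8)² + (-6)²) = √100 = 10
|A_4A_5| = √((0)² + (-5)²) = √25 = 5
|A_5A_6| = √((15)² + (-8)²) = √289 = 17
|A_6A_1| = √((-15)² + (0)²) = √225 = 15
Perimeter = 10 + 13 + 10 + 5 + 17 + 15 = 70.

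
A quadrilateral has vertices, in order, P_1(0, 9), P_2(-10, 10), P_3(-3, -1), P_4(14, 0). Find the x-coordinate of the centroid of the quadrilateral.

83/135

Apply the shoelace (surveyor's) formula. First the cross-terms c_i = x_i·y_{i+1} − x_{i+1}·y_i:
  90, 40, 14, 126  ⇒  2A = 270, A = 135.
Then Σ (x_i + x_{i+1})·c_i = 498, so x̄ = 498 / (6·135) = 83/135.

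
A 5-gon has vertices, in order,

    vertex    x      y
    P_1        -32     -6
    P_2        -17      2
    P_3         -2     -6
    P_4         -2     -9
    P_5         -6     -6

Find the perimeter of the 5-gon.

|P_1P_2| = √((15)² + (8)²) = √289 = 17
|P_2P_3| = √((15)² + (-8)²) = √289 = 17
|P_3P_4| = √((0)² + (-3)²) = √9 = 3
|P_4P_5| = √((-4)² + (3)²) = √25 = 5
|P_5P_1| = √((-26)² + (0)²) = √676 = 26
Perimeter = 17 + 17 + 3 + 5 + 26 = 68.

68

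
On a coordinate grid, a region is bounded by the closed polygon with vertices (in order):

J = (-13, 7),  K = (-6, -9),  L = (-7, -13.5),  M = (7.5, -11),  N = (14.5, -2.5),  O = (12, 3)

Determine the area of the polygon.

346.25

Apply the surveyor's formula: 2A = Σ (x_i·y_{i+1} − x_{i+1}·y_i), indices taken mod 6.
Cross-terms: 159, 18, 178.25, 140.75, 73.5, 123  ⇒  Σ = 692.5
Area = |Σ|/2 = 346.25.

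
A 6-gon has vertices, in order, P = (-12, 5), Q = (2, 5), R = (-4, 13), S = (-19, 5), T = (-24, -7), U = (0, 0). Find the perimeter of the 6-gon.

92

|PQ| = √((14)² + (0)²) = √196 = 14
|QR| = √((-6)² + (8)²) = √100 = 10
|RS| = √((-15)² + (-8)²) = √289 = 17
|ST| = √((-5)² + (-12)²) = √169 = 13
|TU| = √((24)² + (7)²) = √625 = 25
|UP| = √((-12)² + (5)²) = √169 = 13
Perimeter = 14 + 10 + 17 + 13 + 25 + 13 = 92.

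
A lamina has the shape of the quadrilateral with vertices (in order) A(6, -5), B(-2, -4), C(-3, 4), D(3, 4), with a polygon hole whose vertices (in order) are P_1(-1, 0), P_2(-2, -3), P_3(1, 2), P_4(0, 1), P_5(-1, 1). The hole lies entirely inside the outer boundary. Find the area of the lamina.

56

Outer boundary:
Apply Gauss's area formula: 2A = Σ (x_i·y_{i+1} − x_{i+1}·y_i), indices taken mod 4.
A→B: (6)(-4) − (-2)(-5) = -34
B→C: (-2)(4) − (-3)(-4) = -20
C→D: (-3)(4) − (3)(4) = -24
D→A: (3)(-5) − (6)(4) = -39
Σ = -117
Area = |Σ|/2 = 58.5.
Hole:
Apply the shoelace (surveyor's) formula: 2A = Σ (x_i·y_{i+1} − x_{i+1}·y_i), indices taken mod 5.
Σ = (3) + (-1) + (1) + (1) + (1) = 5
Area = |Σ|/2 = 2.5.
Net area = 58.5 − 2.5 = 56.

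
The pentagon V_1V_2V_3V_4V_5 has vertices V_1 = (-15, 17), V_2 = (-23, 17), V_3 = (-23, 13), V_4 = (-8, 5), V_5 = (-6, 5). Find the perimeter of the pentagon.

46

|V_1V_2| = √((-8)² + (0)²) = √64 = 8
|V_2V_3| = √((0)² + (-4)²) = √16 = 4
|V_3V_4| = √((15)² + (-8)²) = √289 = 17
|V_4V_5| = √((2)² + (0)²) = √4 = 2
|V_5V_1| = √((-9)² + (12)²) = √225 = 15
Perimeter = 8 + 4 + 17 + 2 + 15 = 46.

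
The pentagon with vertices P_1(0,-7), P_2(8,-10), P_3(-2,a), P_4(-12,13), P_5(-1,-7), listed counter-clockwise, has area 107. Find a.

Write out the shoelace sum; only the two edges meeting at P_3 involve a:
2·Area = [(8·a − (-2)·(-10)) + ((-2)·13 − (-12)·a)] + 160
       = 20·a + 114 = 214
⇒ a = 5.

5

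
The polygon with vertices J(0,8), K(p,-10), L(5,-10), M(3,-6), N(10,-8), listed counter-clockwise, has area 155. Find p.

-8

Write out the shoelace sum; only the two edges meeting at K involve p:
2·Area = [(0·(-10) − p·8) + (p·(-10) − 5·(-10))] + 116
       = -18·p + 166 = 310
⇒ p = -8.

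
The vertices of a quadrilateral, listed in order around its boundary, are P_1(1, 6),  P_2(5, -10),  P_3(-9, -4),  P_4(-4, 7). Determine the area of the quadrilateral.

130

Σ = (-40) + (-110) + (-79) + (-31) = -260
Area = |Σ|/2 = 130.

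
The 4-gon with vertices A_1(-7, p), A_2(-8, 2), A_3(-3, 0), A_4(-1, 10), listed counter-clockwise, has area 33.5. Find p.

Write out the shoelace sum; only the two edges meeting at A_1 involve p:
2·Area = [((-1)·p − (-7)·10) + ((-7)·2 − (-8)·p)] + -24
       = 7·p + 32 = 67
⇒ p = 5.

5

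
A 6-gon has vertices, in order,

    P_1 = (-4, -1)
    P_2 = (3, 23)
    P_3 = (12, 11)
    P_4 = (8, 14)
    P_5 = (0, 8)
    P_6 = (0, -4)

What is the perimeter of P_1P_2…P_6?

72

|P_1P_2| = √((7)² + (24)²) = √625 = 25
|P_2P_3| = √((9)² + (-12)²) = √225 = 15
|P_3P_4| = √((-4)² + (3)²) = √25 = 5
|P_4P_5| = √((-8)² + (-6)²) = √100 = 10
|P_5P_6| = √((0)² + (-12)²) = √144 = 12
|P_6P_1| = √((-4)² + (3)²) = √25 = 5
Perimeter = 25 + 15 + 5 + 10 + 12 + 5 = 72.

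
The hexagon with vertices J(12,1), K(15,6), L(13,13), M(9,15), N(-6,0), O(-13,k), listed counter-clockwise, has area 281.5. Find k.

-13

The doubled signed area Σ (x_i y_{i+1} − x_{i+1} y_i) is linear in k.
With k=0 it equals 329; the coefficient of k is -18 (from the two edges through O).
So -18·k + 329 = 2·281.5 = 563 ⇒ k = -13.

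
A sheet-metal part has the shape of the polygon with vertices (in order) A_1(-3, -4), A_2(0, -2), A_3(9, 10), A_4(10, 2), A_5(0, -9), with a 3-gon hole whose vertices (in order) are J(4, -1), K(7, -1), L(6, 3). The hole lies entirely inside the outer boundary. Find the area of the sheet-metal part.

Outer boundary:
A_1→A_2: (-3)(-2) − (0)(-4) = 6
A_2→A_3: (0)(10) − (9)(-2) = 18
A_3→A_4: (9)(2) − (10)(10) = -82
A_4→A_5: (10)(-9) − (0)(2) = -90
A_5→A_1: (0)(-4) − (-3)(-9) = -27
Σ = -175
Area = |Σ|/2 = 87.5.
Hole:
Σ = (3) + (27) + (-18) = 12
Area = |Σ|/2 = 6.
Net area = 87.5 − 6 = 81.5.

81.5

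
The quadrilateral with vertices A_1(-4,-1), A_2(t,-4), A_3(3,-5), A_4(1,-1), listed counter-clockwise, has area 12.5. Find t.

The doubled signed area Σ (x_i y_{i+1} − x_{i+1} y_i) is linear in t.
With t=0 it equals 25; the coefficient of t is -4 (from the two edges through A_2).
So -4·t + 25 = 2·12.5 = 25 ⇒ t = 0.

0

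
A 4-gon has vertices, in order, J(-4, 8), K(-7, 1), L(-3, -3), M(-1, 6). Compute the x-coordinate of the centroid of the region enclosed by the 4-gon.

-808/213

Apply the shoelace formula. First the cross-terms c_i = x_i·y_{i+1} − x_{i+1}·y_i:
  52, 24, -21, 16  ⇒  2A = 71, A = 35.5.
Then Σ (x_i + x_{i+1})·c_i = -808, so x̄ = -808 / (6·35.5) = -808/213.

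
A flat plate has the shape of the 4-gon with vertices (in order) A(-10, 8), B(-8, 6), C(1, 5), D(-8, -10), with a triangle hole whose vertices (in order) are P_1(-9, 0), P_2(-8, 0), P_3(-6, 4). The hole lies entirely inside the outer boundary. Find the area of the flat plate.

Outer boundary:
Σ = (4) + (-46) + (30) + (-164) = -176
Area = |Σ|/2 = 88.
Hole:
Apply Gauss's area formula: 2A = Σ (x_i·y_{i+1} − x_{i+1}·y_i), indices taken mod 3.
Σ = (0) + (-32) + (36) = 4
Area = |Σ|/2 = 2.
Net area = 88 − 2 = 86.

86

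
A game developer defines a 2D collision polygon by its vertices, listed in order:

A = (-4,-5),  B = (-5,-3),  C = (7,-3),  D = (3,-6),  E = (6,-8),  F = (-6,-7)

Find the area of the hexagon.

Apply the shoelace (surveyor's) formula: 2A = Σ (x_i·y_{i+1} − x_{i+1}·y_i), indices taken mod 6.
Σ = (-13) + (36) + (-33) + (12) + (-90) + (2) = -86
Area = |Σ|/2 = 43.

43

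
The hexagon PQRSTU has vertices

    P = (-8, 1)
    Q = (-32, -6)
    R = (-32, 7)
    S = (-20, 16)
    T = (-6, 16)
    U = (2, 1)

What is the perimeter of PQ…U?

|PQ| = √((-24)² + (-7)²) = √625 = 25
|QR| = √((0)² + (13)²) = √169 = 13
|RS| = √((12)² + (9)²) = √225 = 15
|ST| = √((14)² + (0)²) = √196 = 14
|TU| = √((8)² + (-15)²) = √289 = 17
|UP| = √((-10)² + (0)²) = √100 = 10
Perimeter = 25 + 13 + 15 + 14 + 17 + 10 = 94.

94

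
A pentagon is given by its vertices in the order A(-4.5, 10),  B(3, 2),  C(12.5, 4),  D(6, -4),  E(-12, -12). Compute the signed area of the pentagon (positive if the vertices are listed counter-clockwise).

A→B: (-4.5)(2) − (3)(10) = -39
B→C: (3)(4) − (12.5)(2) = -13
C→D: (12.5)(-4) − (6)(4) = -74
D→E: (6)(-12) − (-12)(-4) = -120
E→A: (-12)(10) − (-4.5)(-12) = -174
Σ = -420
Signed area = Σ/2 = -210 (negative ⇒ clockwise traversal).

-210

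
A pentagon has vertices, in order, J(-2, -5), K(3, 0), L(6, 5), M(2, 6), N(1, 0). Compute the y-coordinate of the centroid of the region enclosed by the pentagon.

Apply the shoelace formula. First the cross-terms c_i = x_i·y_{i+1} − x_{i+1}·y_i:
  15, 15, 26, -6, -5  ⇒  2A = 45, A = 22.5.
Then Σ (y_i + y_{i+1})·c_i = 275, so ȳ = 275 / (6·22.5) = 55/27.

55/27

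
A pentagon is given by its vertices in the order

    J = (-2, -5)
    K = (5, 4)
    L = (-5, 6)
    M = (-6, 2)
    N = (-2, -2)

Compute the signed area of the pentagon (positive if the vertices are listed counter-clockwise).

Apply the shoelace formula: 2A = Σ (x_i·y_{i+1} − x_{i+1}·y_i), indices taken mod 5.
Cross-terms: 17, 50, 26, 16, 6  ⇒  Σ = 115
Signed area = Σ/2 = 57.5 (positive ⇒ counter-clockwise traversal).

57.5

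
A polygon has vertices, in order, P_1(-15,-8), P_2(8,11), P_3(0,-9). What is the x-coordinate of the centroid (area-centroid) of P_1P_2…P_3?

-7/3

Apply the surveyor's formula. First the cross-terms c_i = x_i·y_{i+1} − x_{i+1}·y_i:
  -101, -72, -135  ⇒  2A = -308, A = -154.
Then Σ (x_i + x_{i+1})·c_i = 2156, so x̄ = 2156 / (6·(-154)) = -7/3.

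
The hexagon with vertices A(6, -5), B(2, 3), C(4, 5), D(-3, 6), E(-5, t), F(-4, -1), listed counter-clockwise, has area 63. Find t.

0

Write out the shoelace sum; only the two edges meeting at E involve t:
2·Area = [((-3)·t − (-5)·6) + ((-5)·(-1) − (-4)·t)] + 91
       = 1·t + 126 = 126
⇒ t = 0.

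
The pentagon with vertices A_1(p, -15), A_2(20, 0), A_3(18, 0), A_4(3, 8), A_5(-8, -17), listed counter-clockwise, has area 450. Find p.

Write out the shoelace sum; only the two edges meeting at A_1 involve p:
2·Area = [((-8)·(-15) − p·(-17)) + (p·0 − 20·(-15))] + 157
       = 17·p + 577 = 900
⇒ p = 19.

19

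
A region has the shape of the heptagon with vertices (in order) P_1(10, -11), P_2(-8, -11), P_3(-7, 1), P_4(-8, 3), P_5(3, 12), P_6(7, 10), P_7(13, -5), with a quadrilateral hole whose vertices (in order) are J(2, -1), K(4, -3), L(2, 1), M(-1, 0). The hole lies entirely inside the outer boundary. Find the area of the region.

Outer boundary:
Cross-terms: -198, -85, -13, -105, -54, -165, -93  ⇒  Σ = -713
Area = |Σ|/2 = 356.5.
Hole:
Apply the shoelace formula: 2A = Σ (x_i·y_{i+1} − x_{i+1}·y_i), indices taken mod 4.
Σ = (-2) + (10) + (1) + (1) = 10
Area = |Σ|/2 = 5.
Net area = 356.5 − 5 = 351.5.

351.5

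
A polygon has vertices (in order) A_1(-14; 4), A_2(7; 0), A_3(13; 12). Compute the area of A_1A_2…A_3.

Apply Gauss's area formula: 2A = Σ (x_i·y_{i+1} − x_{i+1}·y_i), indices taken mod 3.
Σ = (-28) + (84) + (220) = 276
Area = |Σ|/2 = 138.

138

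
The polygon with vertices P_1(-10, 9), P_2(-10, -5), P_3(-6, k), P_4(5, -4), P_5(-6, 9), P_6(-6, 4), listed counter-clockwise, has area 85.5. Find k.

Write out the shoelace sum; only the two edges meeting at P_3 involve k:
2·Area = [((-10)·k − (-6)·(-5)) + ((-6)·(-4) − 5·k)] + 177
       = -15·k + 171 = 171
⇒ k = 0.

0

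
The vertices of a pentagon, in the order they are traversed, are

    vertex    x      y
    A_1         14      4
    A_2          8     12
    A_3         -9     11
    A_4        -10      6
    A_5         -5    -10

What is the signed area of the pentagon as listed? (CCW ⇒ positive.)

Apply Gauss's area formula: 2A = Σ (x_i·y_{i+1} − x_{i+1}·y_i), indices taken mod 5.
Σ = (136) + (196) + (56) + (130) + (120) = 638
Signed area = Σ/2 = 319 (positive ⇒ counter-clockwise traversal).

319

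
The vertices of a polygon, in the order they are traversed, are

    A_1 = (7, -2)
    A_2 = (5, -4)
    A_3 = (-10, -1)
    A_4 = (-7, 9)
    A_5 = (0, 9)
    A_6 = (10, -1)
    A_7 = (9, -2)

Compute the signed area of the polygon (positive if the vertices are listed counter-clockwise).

A_1→A_2: (7)(-4) − (5)(-2) = -18
A_2→A_3: (5)(-1) − (-10)(-4) = -45
A_3→A_4: (-10)(9) − (-7)(-1) = -97
A_4→A_5: (-7)(9) − (0)(9) = -63
A_5→A_6: (0)(-1) − (10)(9) = -90
A_6→A_7: (10)(-2) − (9)(-1) = -11
A_7→A_1: (9)(-2) − (7)(-2) = -4
Σ = -328
Signed area = Σ/2 = -164 (negative ⇒ clockwise traversal).

-164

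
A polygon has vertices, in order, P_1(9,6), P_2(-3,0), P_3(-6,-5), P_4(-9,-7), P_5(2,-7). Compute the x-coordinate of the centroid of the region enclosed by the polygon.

Apply Gauss's area formula. First the cross-terms c_i = x_i·y_{i+1} − x_{i+1}·y_i:
  18, 15, -3, 77, 75  ⇒  2A = 182, A = 91.
Then Σ (x_i + x_{i+1})·c_i = 304, so x̄ = 304 / (6·91) = 152/273.

152/273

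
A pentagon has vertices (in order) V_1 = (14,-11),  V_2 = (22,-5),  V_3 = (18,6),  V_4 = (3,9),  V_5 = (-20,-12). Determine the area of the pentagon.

Apply the shoelace (surveyor's) formula: 2A = Σ (x_i·y_{i+1} − x_{i+1}·y_i), indices taken mod 5.
Σ = (172) + (222) + (144) + (144) + (388) = 1070
Area = |Σ|/2 = 535.

535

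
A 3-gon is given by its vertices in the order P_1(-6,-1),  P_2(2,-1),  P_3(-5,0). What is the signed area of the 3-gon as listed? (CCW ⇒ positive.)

4

Apply the shoelace formula: 2A = Σ (x_i·y_{i+1} − x_{i+1}·y_i), indices taken mod 3.
Σ = (8) + (-5) + (5) = 8
Signed area = Σ/2 = 4 (positive ⇒ counter-clockwise traversal).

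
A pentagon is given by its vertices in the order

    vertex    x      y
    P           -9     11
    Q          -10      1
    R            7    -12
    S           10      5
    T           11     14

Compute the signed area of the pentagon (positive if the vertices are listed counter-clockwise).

350.5

Apply Gauss's area formula: 2A = Σ (x_i·y_{i+1} − x_{i+1}·y_i), indices taken mod 5.
Σ = (101) + (113) + (155) + (85) + (247) = 701
Signed area = Σ/2 = 350.5 (positive ⇒ counter-clockwise traversal).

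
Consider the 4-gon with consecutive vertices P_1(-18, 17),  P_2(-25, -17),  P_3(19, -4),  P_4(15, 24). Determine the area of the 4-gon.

1178.5

Σ = (731) + (423) + (516) + (687) = 2357
Area = |Σ|/2 = 1178.5.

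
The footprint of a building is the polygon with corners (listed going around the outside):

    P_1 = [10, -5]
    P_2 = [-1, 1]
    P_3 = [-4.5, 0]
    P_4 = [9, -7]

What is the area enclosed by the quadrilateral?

Σ = (5) + (4.5) + (31.5) + (25) = 66
Area = |Σ|/2 = 33.

33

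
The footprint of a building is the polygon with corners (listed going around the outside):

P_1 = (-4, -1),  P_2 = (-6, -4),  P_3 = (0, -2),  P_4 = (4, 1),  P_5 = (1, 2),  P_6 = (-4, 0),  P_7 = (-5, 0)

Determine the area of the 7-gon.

25

Apply Gauss's area formula: 2A = Σ (x_i·y_{i+1} − x_{i+1}·y_i), indices taken mod 7.
Σ = (10) + (12) + (8) + (7) + (8) + (0) + (5) = 50
Area = |Σ|/2 = 25.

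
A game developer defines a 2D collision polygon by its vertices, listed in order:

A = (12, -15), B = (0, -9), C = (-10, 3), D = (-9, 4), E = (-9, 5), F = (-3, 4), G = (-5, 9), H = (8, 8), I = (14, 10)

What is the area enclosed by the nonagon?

Σ = (-108) + (-90) + (-13) + (-9) + (-21) + (-7) + (-112) + (-32) + (-330) = -722
Area = |Σ|/2 = 361.

361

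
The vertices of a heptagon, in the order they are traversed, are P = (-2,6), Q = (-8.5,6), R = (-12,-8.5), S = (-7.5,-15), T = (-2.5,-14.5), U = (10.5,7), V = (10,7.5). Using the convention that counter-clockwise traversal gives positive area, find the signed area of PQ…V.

Apply the shoelace formula: 2A = Σ (x_i·y_{i+1} − x_{i+1}·y_i), indices taken mod 7.
Cross-terms: 39, 144.25, 116.25, 71.25, 134.75, 8.75, 75  ⇒  Σ = 589.25
Signed area = Σ/2 = 294.625 (positive ⇒ counter-clockwise traversal).

294.625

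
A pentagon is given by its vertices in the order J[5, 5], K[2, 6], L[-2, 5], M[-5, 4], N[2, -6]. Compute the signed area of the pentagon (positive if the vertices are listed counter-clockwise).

60.5

Σ = (20) + (22) + (17) + (22) + (40) = 121
Signed area = Σ/2 = 60.5 (positive ⇒ counter-clockwise traversal).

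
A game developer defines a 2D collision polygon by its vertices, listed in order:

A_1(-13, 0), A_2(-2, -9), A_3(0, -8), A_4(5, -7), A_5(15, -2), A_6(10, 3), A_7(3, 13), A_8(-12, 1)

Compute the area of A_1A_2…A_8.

313

Apply Gauss's area formula: 2A = Σ (x_i·y_{i+1} − x_{i+1}·y_i), indices taken mod 8.
Σ = (117) + (16) + (40) + (95) + (65) + (121) + (159) + (13) = 626
Area = |Σ|/2 = 313.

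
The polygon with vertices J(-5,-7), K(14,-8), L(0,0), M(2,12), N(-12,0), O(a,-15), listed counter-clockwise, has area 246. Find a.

-15

Write out the shoelace sum; only the two edges meeting at O involve a:
2·Area = [((-12)·(-15) − a·0) + (a·(-7) − (-5)·(-15))] + 282
       = -7·a + 387 = 492
⇒ a = -15.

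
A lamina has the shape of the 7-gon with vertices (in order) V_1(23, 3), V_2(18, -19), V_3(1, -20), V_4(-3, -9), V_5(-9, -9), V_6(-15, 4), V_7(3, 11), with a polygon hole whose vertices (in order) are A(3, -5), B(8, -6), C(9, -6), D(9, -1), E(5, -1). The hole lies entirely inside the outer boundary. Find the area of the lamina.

750

Outer boundary:
Cross-terms: -491, -341, -69, -54, -171, -177, -244  ⇒  Σ = -1547
Area = |Σ|/2 = 773.5.
Hole:
A→B: (3)(-6) − (8)(-5) = 22
B→C: (8)(-6) − (9)(-6) = 6
C→D: (9)(-1) − (9)(-6) = 45
D→E: (9)(-1) − (5)(-1) = -4
E→A: (5)(-5) − (3)(-1) = -22
Σ = 47
Area = |Σ|/2 = 23.5.
Net area = 773.5 − 23.5 = 750.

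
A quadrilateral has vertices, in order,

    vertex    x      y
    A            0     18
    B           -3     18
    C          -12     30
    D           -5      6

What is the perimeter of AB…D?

56

|AB| = √((-3)² + (0)²) = √9 = 3
|BC| = √((-9)² + (12)²) = √225 = 15
|CD| = √((7)² + (-24)²) = √625 = 25
|DA| = √((5)² + (12)²) = √169 = 13
Perimeter = 3 + 15 + 25 + 13 = 56.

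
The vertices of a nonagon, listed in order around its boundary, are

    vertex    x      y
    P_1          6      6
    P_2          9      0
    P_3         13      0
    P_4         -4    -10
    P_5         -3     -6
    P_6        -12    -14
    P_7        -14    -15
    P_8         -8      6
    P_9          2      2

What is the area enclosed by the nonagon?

234

Cross-terms: -54, 0, -130, -6, -30, -16, -204, -28, 0  ⇒  Σ = -468
Area = |Σ|/2 = 234.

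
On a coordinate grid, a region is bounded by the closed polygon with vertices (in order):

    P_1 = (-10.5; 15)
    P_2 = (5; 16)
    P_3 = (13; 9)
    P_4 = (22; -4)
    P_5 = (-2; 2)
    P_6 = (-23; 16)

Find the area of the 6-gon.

Apply the shoelace formula: 2A = Σ (x_i·y_{i+1} − x_{i+1}·y_i), indices taken mod 6.
Σ = (-243) + (-163) + (-250) + (36) + (14) + (-177) = -783
Area = |Σ|/2 = 391.5.

391.5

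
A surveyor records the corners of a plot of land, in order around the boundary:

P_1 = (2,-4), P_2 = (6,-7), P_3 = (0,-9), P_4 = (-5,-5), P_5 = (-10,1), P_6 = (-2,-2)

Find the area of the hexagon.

55

Apply Gauss's area formula: 2A = Σ (x_i·y_{i+1} − x_{i+1}·y_i), indices taken mod 6.
P_1→P_2: (2)(-7) − (6)(-4) = 10
P_2→P_3: (6)(-9) − (0)(-7) = -54
P_3→P_4: (0)(-5) − (-5)(-9) = -45
P_4→P_5: (-5)(1) − (-10)(-5) = -55
P_5→P_6: (-10)(-2) − (-2)(1) = 22
P_6→P_1: (-2)(-4) − (2)(-2) = 12
Σ = -110
Area = |Σ|/2 = 55.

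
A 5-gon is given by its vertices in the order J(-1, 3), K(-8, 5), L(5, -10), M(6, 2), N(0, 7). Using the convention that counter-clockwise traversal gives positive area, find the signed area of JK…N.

Apply Gauss's area formula: 2A = Σ (x_i·y_{i+1} − x_{i+1}·y_i), indices taken mod 5.
Σ = (19) + (55) + (70) + (42) + (7) = 193
Signed area = Σ/2 = 96.5 (positive ⇒ counter-clockwise traversal).

96.5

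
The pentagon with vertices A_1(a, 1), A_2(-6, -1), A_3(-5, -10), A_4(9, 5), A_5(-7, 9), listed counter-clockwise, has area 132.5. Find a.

-3

Write out the shoelace sum; only the two edges meeting at A_1 involve a:
2·Area = [((-7)·1 − a·9) + (a·(-1) − (-6)·1)] + 236
       = -10·a + 235 = 265
⇒ a = -3.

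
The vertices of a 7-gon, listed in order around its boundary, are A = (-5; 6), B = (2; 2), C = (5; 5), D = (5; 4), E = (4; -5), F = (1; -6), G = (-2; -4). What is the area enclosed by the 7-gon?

67.5

Σ = (-22) + (0) + (-5) + (-41) + (-19) + (-16) + (-32) = -135
Area = |Σ|/2 = 67.5.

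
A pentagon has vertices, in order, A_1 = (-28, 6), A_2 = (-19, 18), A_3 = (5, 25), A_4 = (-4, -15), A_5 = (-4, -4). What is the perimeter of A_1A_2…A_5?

118

|A_1A_2| = √((9)² + (12)²) = √225 = 15
|A_2A_3| = √((24)² + (7)²) = √625 = 25
|A_3A_4| = √((-9)² + (-40)²) = √1681 = 41
|A_4A_5| = √((0)² + (11)²) = √121 = 11
|A_5A_1| = √((-24)² + (10)²) = √676 = 26
Perimeter = 15 + 25 + 41 + 11 + 26 = 118.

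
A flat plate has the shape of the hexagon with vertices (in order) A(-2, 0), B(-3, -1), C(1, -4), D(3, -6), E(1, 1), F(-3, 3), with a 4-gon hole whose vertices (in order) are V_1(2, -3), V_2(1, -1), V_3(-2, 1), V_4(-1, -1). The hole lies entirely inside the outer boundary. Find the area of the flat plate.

Outer boundary:
A→B: (-2)(-1) − (-3)(0) = 2
B→C: (-3)(-4) − (1)(-1) = 13
C→D: (1)(-6) − (3)(-4) = 6
D→E: (3)(1) − (1)(-6) = 9
E→F: (1)(3) − (-3)(1) = 6
F→A: (-3)(0) − (-2)(3) = 6
Σ = 42
Area = |Σ|/2 = 21.
Hole:
Apply Gauss's area formula: 2A = Σ (x_i·y_{i+1} − x_{i+1}·y_i), indices taken mod 4.
V_1→V_2: (2)(-1) − (1)(-3) = 1
V_2→V_3: (1)(1) − (-2)(-1) = -1
V_3→V_4: (-2)(-1) − (-1)(1) = 3
V_4→V_1: (-1)(-3) − (2)(-1) = 5
Σ = 8
Area = |Σ|/2 = 4.
Net area = 21 − 4 = 17.

17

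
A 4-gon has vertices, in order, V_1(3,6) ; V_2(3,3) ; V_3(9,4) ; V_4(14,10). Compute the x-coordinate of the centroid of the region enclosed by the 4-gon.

Apply the shoelace formula. First the cross-terms c_i = x_i·y_{i+1} − x_{i+1}·y_i:
  -9, -15, 34, 54  ⇒  2A = 64, A = 32.
Then Σ (x_i + x_{i+1})·c_i = 1466, so x̄ = 1466 / (6·32) = 733/96.

733/96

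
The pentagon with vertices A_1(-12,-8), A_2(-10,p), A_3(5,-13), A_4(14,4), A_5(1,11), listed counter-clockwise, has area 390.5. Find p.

-15

Write out the shoelace sum; only the two edges meeting at A_2 involve p:
2·Area = [((-12)·p − (-10)·(-8)) + ((-10)·(-13) − 5·p)] + 476
       = -17·p + 526 = 781
⇒ p = -15.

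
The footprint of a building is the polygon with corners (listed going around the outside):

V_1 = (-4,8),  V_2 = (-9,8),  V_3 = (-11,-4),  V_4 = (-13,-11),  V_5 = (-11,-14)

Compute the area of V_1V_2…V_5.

Cross-terms: 40, 124, 69, 61, -144  ⇒  Σ = 150
Area = |Σ|/2 = 75.

75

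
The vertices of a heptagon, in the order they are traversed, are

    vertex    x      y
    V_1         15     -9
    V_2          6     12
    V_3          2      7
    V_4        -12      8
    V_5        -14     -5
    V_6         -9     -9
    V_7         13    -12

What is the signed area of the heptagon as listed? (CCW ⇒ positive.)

446.5

Apply the shoelace (surveyor's) formula: 2A = Σ (x_i·y_{i+1} − x_{i+1}·y_i), indices taken mod 7.
Σ = (234) + (18) + (100) + (172) + (81) + (225) + (63) = 893
Signed area = Σ/2 = 446.5 (positive ⇒ counter-clockwise traversal).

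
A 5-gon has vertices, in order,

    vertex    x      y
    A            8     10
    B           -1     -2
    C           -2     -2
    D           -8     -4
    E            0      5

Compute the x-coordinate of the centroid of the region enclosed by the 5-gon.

Apply the surveyor's formula. First the cross-terms c_i = x_i·y_{i+1} − x_{i+1}·y_i:
  -6, -2, -8, -40, -40  ⇒  2A = -96, A = -48.
Then Σ (x_i + x_{i+1})·c_i = 44, so x̄ = 44 / (6·(-48)) = -11/72.

-11/72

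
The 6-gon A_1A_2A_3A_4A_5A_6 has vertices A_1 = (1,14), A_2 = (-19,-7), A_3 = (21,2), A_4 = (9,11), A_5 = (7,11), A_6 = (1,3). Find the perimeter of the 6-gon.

108

|A_1A_2| = √((-20)² + (-21)²) = √841 = 29
|A_2A_3| = √((40)² + (9)²) = √1681 = 41
|A_3A_4| = √((-12)² + (9)²) = √225 = 15
|A_4A_5| = √((-2)² + (0)²) = √4 = 2
|A_5A_6| = √((-6)² + (-8)²) = √100 = 10
|A_6A_1| = √((0)² + (11)²) = √121 = 11
Perimeter = 29 + 41 + 15 + 2 + 10 + 11 = 108.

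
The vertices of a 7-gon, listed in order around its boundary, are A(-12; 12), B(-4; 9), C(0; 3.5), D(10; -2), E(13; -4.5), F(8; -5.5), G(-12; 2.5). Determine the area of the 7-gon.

161.75

Apply the surveyor's formula: 2A = Σ (x_i·y_{i+1} − x_{i+1}·y_i), indices taken mod 7.
Σ = (-60) + (-14) + (-35) + (-19) + (-35.5) + (-46) + (-114) = -323.5
Area = |Σ|/2 = 161.75.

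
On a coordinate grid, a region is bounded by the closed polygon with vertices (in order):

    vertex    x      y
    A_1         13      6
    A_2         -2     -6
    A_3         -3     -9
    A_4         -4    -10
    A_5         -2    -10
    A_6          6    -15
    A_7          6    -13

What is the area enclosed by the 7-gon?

127.5

Apply the shoelace (surveyor's) formula: 2A = Σ (x_i·y_{i+1} − x_{i+1}·y_i), indices taken mod 7.
A_1→A_2: (13)(-6) − (-2)(6) = -66
A_2→A_3: (-2)(-9) − (-3)(-6) = 0
A_3→A_4: (-3)(-10) − (-4)(-9) = -6
A_4→A_5: (-4)(-10) − (-2)(-10) = 20
A_5→A_6: (-2)(-15) − (6)(-10) = 90
A_6→A_7: (6)(-13) − (6)(-15) = 12
A_7→A_1: (6)(6) − (13)(-13) = 205
Σ = 255
Area = |Σ|/2 = 127.5.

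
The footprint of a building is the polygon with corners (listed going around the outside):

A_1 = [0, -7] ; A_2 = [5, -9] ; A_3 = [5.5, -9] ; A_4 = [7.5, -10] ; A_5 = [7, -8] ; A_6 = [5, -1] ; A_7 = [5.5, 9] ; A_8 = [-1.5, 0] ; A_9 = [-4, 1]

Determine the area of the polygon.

92.75

Σ = (35) + (4.5) + (12.5) + (10) + (33) + (50.5) + (13.5) + (-1.5) + (28) = 185.5
Area = |Σ|/2 = 92.75.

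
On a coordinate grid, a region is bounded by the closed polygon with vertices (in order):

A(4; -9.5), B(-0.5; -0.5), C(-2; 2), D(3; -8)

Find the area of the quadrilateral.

Apply the shoelace (surveyor's) formula: 2A = Σ (x_i·y_{i+1} − x_{i+1}·y_i), indices taken mod 4.
A→B: (4)(-0.5) − (-0.5)(-9.5) = -6.75
B→C: (-0.5)(2) − (-2)(-0.5) = -2
C→D: (-2)(-8) − (3)(2) = 10
D→A: (3)(-9.5) − (4)(-8) = 3.5
Σ = 4.75
Area = |Σ|/2 = 2.375.

2.375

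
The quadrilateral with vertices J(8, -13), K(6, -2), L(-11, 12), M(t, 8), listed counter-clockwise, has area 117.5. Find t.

-11

Write out the shoelace sum; only the two edges meeting at M involve t:
2·Area = [((-11)·8 − t·12) + (t·(-13) − 8·8)] + 112
       = -25·t + -40 = 235
⇒ t = -11.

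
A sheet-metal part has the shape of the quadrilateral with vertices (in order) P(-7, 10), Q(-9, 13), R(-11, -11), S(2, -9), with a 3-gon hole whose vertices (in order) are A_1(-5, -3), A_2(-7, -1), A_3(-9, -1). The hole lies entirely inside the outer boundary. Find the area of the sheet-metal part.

Outer boundary:
Cross-terms: -1, 242, 121, -43  ⇒  Σ = 319
Area = |Σ|/2 = 159.5.
Hole:
Σ = (-16) + (-2) + (22) = 4
Area = |Σ|/2 = 2.
Net area = 159.5 − 2 = 157.5.

157.5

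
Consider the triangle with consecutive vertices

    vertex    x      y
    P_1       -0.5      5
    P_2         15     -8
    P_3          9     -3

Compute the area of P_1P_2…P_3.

Σ = (-71) + (27) + (43.5) = -0.5
Area = |Σ|/2 = 0.25.

0.25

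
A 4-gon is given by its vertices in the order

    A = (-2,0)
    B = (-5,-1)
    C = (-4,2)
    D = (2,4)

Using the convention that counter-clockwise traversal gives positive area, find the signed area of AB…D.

-12

Apply the surveyor's formula: 2A = Σ (x_i·y_{i+1} − x_{i+1}·y_i), indices taken mod 4.
Σ = (2) + (-14) + (-20) + (8) = -24
Signed area = Σ/2 = -12 (negative ⇒ clockwise traversal).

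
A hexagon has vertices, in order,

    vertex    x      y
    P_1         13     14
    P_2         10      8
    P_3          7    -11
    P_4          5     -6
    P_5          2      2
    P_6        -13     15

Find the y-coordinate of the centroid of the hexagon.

441/61

Apply Gauss's area formula. First the cross-terms c_i = x_i·y_{i+1} − x_{i+1}·y_i:
  -36, -166, 13, 22, 56, -377  ⇒  2A = -488, A = -244.
Then Σ (y_i + y_{i+1})·c_i = -10584, so ȳ = -10584 / (6·(-244)) = 441/61.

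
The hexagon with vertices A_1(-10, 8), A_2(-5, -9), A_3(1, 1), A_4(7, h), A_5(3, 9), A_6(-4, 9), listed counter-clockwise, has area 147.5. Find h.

8

Write out the shoelace sum; only the two edges meeting at A_4 involve h:
2·Area = [(1·h − 7·1) + (7·9 − 3·h)] + 255
       = -2·h + 311 = 295
⇒ h = 8.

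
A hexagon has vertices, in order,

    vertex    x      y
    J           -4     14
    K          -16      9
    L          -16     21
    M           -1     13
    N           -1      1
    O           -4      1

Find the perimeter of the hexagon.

70

|JK| = √((-12)² + (-5)²) = √169 = 13
|KL| = √((0)² + (12)²) = √144 = 12
|LM| = √((15)² + (-8)²) = √289 = 17
|MN| = √((0)² + (-12)²) = √144 = 12
|NO| = √((-3)² + (0)²) = √9 = 3
|OJ| = √((0)² + (13)²) = √169 = 13
Perimeter = 13 + 12 + 17 + 12 + 3 + 13 = 70.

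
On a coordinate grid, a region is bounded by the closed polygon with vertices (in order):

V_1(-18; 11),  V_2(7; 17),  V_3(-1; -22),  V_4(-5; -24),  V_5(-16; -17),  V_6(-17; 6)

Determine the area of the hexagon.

684.5

Apply the shoelace (surveyor's) formula: 2A = Σ (x_i·y_{i+1} − x_{i+1}·y_i), indices taken mod 6.
V_1→V_2: (-18)(17) − (7)(11) = -383
V_2→V_3: (7)(-22) − (-1)(17) = -137
V_3→V_4: (-1)(-24) − (-5)(-22) = -86
V_4→V_5: (-5)(-17) − (-16)(-24) = -299
V_5→V_6: (-16)(6) − (-17)(-17) = -385
V_6→V_1: (-17)(11) − (-18)(6) = -79
Σ = -1369
Area = |Σ|/2 = 684.5.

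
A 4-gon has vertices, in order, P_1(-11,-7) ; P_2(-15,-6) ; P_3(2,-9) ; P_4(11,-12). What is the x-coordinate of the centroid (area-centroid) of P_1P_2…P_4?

-1

Apply the shoelace (surveyor's) formula. First the cross-terms c_i = x_i·y_{i+1} − x_{i+1}·y_i:
  -39, 147, 75, -209  ⇒  2A = -26, A = -13.
Then Σ (x_i + x_{i+1})·c_i = 78, so x̄ = 78 / (6·(-13)) = -1.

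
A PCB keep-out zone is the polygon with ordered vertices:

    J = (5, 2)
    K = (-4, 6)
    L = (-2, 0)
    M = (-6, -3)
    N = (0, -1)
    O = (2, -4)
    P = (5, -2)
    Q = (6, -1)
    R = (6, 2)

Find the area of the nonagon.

Apply Gauss's area formula: 2A = Σ (x_i·y_{i+1} − x_{i+1}·y_i), indices taken mod 9.
Cross-terms: 38, 12, 6, 6, 2, 16, 7, 18, 2  ⇒  Σ = 107
Area = |Σ|/2 = 53.5.

53.5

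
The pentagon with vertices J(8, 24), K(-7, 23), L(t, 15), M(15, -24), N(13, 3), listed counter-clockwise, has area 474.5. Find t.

Write out the shoelace sum; only the two edges meeting at L involve t:
2·Area = [((-7)·15 − t·23) + (t·(-24) − 15·15)] + 997
       = -47·t + 667 = 949
⇒ t = -6.

-6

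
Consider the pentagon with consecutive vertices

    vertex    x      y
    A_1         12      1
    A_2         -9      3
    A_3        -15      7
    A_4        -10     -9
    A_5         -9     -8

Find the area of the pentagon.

159

Apply the shoelace formula: 2A = Σ (x_i·y_{i+1} − x_{i+1}·y_i), indices taken mod 5.
Cross-terms: 45, -18, 205, -1, 87  ⇒  Σ = 318
Area = |Σ|/2 = 159.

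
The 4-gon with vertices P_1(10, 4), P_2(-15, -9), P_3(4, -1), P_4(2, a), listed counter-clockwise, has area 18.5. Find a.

-1

Write out the shoelace sum; only the two edges meeting at P_4 involve a:
2·Area = [(4·a − 2·(-1)) + (2·4 − 10·a)] + 21
       = -6·a + 31 = 37
⇒ a = -1.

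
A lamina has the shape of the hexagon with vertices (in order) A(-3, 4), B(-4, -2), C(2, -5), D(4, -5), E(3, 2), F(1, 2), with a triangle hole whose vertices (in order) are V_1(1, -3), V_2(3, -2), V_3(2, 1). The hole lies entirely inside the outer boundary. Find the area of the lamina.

43

Outer boundary:
Apply the surveyor's formula: 2A = Σ (x_i·y_{i+1} − x_{i+1}·y_i), indices taken mod 6.
A→B: (-3)(-2) − (-4)(4) = 22
B→C: (-4)(-5) − (2)(-2) = 24
C→D: (2)(-5) − (4)(-5) = 10
D→E: (4)(2) − (3)(-5) = 23
E→F: (3)(2) − (1)(2) = 4
F→A: (1)(4) − (-3)(2) = 10
Σ = 93
Area = |Σ|/2 = 46.5.
Hole:
Σ = (7) + (7) + (-7) = 7
Area = |Σ|/2 = 3.5.
Net area = 46.5 − 3.5 = 43.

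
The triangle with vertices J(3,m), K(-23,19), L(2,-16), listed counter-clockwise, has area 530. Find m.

25

Write out the shoelace sum; only the two edges meeting at J involve m:
2·Area = [(2·m − 3·(-16)) + (3·19 − (-23)·m)] + 330
       = 25·m + 435 = 1060
⇒ m = 25.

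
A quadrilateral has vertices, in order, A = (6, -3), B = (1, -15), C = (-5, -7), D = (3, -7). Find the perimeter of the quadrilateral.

36

|AB| = √((-5)² + (-12)²) = √169 = 13
|BC| = √((-6)² + (8)²) = √100 = 10
|CD| = √((8)² + (0)²) = √64 = 8
|DA| = √((3)² + (4)²) = √25 = 5
Perimeter = 13 + 10 + 8 + 5 = 36.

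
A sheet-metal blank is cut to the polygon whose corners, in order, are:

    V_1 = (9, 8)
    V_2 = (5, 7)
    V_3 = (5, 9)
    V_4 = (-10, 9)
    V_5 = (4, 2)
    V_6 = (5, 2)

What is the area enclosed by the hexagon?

Σ = (23) + (10) + (135) + (-56) + (-2) + (22) = 132
Area = |Σ|/2 = 66.

66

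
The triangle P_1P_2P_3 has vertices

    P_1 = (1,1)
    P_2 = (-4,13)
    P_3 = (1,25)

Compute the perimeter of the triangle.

|P_1P_2| = √((-5)² + (12)²) = √169 = 13
|P_2P_3| = √((5)² + (12)²) = √169 = 13
|P_3P_1| = √((0)² + (-24)²) = √576 = 24
Perimeter = 13 + 13 + 24 = 50.

50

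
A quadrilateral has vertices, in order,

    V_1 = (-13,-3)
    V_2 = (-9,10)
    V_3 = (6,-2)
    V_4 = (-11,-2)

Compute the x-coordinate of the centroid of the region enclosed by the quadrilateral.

Apply the shoelace (surveyor's) formula. First the cross-terms c_i = x_i·y_{i+1} − x_{i+1}·y_i:
  -157, -42, -34, 7  ⇒  2A = -226, A = -113.
Then Σ (x_i + x_{i+1})·c_i = 3582, so x̄ = 3582 / (6·(-113)) = -597/113.

-597/113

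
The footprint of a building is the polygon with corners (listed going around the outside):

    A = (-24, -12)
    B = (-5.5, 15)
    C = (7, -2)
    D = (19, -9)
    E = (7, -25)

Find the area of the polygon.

Apply Gauss's area formula: 2A = Σ (x_i·y_{i+1} − x_{i+1}·y_i), indices taken mod 5.
Σ = (-426) + (-94) + (-25) + (-412) + (-684) = -1641
Area = |Σ|/2 = 820.5.

820.5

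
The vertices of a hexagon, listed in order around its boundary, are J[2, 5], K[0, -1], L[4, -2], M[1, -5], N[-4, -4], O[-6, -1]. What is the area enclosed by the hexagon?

44

Apply Gauss's area formula: 2A = Σ (x_i·y_{i+1} − x_{i+1}·y_i), indices taken mod 6.
Cross-terms: -2, 4, -18, -24, -20, -28  ⇒  Σ = -88
Area = |Σ|/2 = 44.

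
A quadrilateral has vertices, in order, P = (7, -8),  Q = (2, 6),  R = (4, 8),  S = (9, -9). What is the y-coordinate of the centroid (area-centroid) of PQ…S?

Apply Gauss's area formula. First the cross-terms c_i = x_i·y_{i+1} − x_{i+1}·y_i:
  58, -8, -108, -9  ⇒  2A = -67, A = -33.5.
Then Σ (y_i + y_{i+1})·c_i = 33, so ȳ = 33 / (6·(-33.5)) = -11/67.

-11/67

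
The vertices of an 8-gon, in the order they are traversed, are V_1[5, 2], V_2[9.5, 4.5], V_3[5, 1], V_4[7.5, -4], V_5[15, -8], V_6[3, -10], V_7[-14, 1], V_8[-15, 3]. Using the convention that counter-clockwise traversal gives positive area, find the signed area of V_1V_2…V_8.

-186

Σ = (3.5) + (-13) + (-27.5) + (0) + (-126) + (-137) + (-27) + (-45) = -372
Signed area = Σ/2 = -186 (negative ⇒ clockwise traversal).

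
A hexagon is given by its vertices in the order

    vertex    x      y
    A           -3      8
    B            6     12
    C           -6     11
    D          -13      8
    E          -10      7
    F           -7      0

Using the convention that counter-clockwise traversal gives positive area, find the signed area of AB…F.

65.5

Apply the shoelace (surveyor's) formula: 2A = Σ (x_i·y_{i+1} − x_{i+1}·y_i), indices taken mod 6.
A→B: (-3)(12) − (6)(8) = -84
B→C: (6)(11) − (-6)(12) = 138
C→D: (-6)(8) − (-13)(11) = 95
D→E: (-13)(7) − (-10)(8) = -11
E→F: (-10)(0) − (-7)(7) = 49
F→A: (-7)(8) − (-3)(0) = -56
Σ = 131
Signed area = Σ/2 = 65.5 (positive ⇒ counter-clockwise traversal).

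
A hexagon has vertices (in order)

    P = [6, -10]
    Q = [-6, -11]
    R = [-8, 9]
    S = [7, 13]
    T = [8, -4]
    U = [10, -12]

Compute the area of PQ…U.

325.5

Apply Gauss's area formula: 2A = Σ (x_i·y_{i+1} − x_{i+1}·y_i), indices taken mod 6.
Σ = (-126) + (-142) + (-167) + (-132) + (-56) + (-28) = -651
Area = |Σ|/2 = 325.5.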